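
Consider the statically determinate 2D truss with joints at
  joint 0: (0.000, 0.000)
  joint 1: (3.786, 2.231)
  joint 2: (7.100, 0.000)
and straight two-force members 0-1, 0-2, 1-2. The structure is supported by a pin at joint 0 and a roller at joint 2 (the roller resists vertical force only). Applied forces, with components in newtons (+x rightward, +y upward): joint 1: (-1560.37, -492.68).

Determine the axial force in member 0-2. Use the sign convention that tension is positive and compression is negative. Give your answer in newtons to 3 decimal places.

-338.072

N=3 nodes, M=3 members, R=3 reactions → 2N=6, M+R=6
member 0 (0-1): L=4.3944, (cx,cy)=(0.8615,0.5077)
member 1 (0-2): L=7.1000, (cx,cy)=(1.0000,0.0000)
member 2 (1-2): L=3.9950, (cx,cy)=(0.8295,-0.5584)
solve A·x = −loads:
  F[0-1] = -1418.7333 N (compression)
  F[0-2] = -338.0717 N (compression)
  F[1-2] = +407.5418 N (tension)
  Rx@0 = +1560.3700 N
  Ry@0 = +720.2714 N
  Ry@2 = -227.5914 N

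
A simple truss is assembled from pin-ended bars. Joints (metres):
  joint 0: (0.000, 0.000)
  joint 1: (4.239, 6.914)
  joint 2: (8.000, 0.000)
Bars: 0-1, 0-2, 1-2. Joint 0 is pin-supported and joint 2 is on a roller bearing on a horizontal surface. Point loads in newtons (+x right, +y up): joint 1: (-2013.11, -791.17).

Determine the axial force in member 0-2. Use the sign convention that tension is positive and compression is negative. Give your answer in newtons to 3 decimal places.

N=3 nodes, M=3 members, R=3 reactions → 2N=6, M+R=6
member 0 (0-1): L=8.1100, (cx,cy)=(0.5227,0.8525)
member 1 (0-2): L=8.0000, (cx,cy)=(1.0000,0.0000)
member 2 (1-2): L=7.8707, (cx,cy)=(0.4778,-0.8784)
solve A·x = −loads:
  F[0-1] = -2477.0875 N (compression)
  F[0-2] = -718.3701 N (compression)
  F[1-2] = +1503.3509 N (tension)
  Rx@0 = +2013.1100 N
  Ry@0 = +2111.7791 N
  Ry@2 = -1320.6091 N

-718.370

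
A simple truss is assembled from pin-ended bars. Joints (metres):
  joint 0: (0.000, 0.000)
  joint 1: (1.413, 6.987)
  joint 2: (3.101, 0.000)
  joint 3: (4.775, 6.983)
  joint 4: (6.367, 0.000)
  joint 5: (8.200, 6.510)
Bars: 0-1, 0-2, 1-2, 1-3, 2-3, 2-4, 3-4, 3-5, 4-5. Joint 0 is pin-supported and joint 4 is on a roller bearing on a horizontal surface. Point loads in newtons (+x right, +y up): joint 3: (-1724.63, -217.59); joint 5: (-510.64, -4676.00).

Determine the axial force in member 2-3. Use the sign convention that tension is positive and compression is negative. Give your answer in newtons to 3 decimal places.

-1154.218

N=6 nodes, M=9 members, R=3 reactions → 2N=12, M+R=12
member 0 (0-1): L=7.1284, (cx,cy)=(0.1982,0.9802)
member 1 (0-2): L=3.1010, (cx,cy)=(1.0000,0.0000)
member 2 (1-2): L=7.1880, (cx,cy)=(0.2348,-0.9720)
member 3 (1-3): L=3.3620, (cx,cy)=(1.0000,-0.0012)
member 4 (2-3): L=7.1808, (cx,cy)=(0.2331,0.9724)
member 5 (2-4): L=3.2660, (cx,cy)=(1.0000,0.0000)
member 6 (3-4): L=7.1622, (cx,cy)=(0.2223,-0.9750)
member 7 (3-5): L=3.4575, (cx,cy)=(0.9906,-0.1368)
member 8 (4-5): L=6.7631, (cx,cy)=(0.2710,0.9626)
solve A·x = −loads:
  F[0-1] = -1144.5343 N (compression)
  F[0-2] = -2008.4005 N (compression)
  F[1-2] = +1154.7077 N (tension)
  F[1-3] = -498.0362 N (compression)
  F[2-3] = -1154.2175 N (compression)
  F[2-4] = -1468.1628 N (compression)
  F[3-4] = +817.5468 N (tension)
  F[3-5] = +783.1627 N (tension)
  F[4-5] = -4746.5158 N (compression)
  Rx@0 = +2235.2700 N
  Ry@0 = +1121.8239 N
  Ry@4 = +3771.7661 N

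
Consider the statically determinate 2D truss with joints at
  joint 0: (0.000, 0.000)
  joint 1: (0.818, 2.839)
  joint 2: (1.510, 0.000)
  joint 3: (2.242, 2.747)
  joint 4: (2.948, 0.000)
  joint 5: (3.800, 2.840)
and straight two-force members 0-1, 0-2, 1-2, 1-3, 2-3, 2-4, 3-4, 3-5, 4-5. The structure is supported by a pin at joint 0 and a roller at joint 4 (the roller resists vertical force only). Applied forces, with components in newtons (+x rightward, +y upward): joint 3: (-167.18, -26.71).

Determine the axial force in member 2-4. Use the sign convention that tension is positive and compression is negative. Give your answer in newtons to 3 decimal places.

-34.816

N=6 nodes, M=9 members, R=3 reactions → 2N=12, M+R=12
member 0 (0-1): L=2.9545, (cx,cy)=(0.2769,0.9609)
member 1 (0-2): L=1.5100, (cx,cy)=(1.0000,0.0000)
member 2 (1-2): L=2.9221, (cx,cy)=(0.2368,-0.9716)
member 3 (1-3): L=1.4270, (cx,cy)=(0.9979,-0.0645)
member 4 (2-3): L=2.8429, (cx,cy)=(0.2575,0.9663)
member 5 (2-4): L=1.4380, (cx,cy)=(1.0000,0.0000)
member 6 (3-4): L=2.8363, (cx,cy)=(0.2489,-0.9685)
member 7 (3-5): L=1.5608, (cx,cy)=(0.9982,0.0596)
member 8 (4-5): L=2.9650, (cx,cy)=(0.2873,0.9578)
solve A·x = −loads:
  F[0-1] = -168.7757 N (compression)
  F[0-2] = -120.4517 N (compression)
  F[1-2] = +172.7541 N (tension)
  F[1-3] = -87.8216 N (compression)
  F[2-3] = -173.6968 N (compression)
  F[2-4] = -34.8163 N (compression)
  F[3-4] = +139.8705 N (tension)
  F[3-5] = -0.0000 N (compression)
  F[4-5] = +0.0000 N (tension)
  Rx@0 = +167.1800 N
  Ry@0 = +162.1780 N
  Ry@4 = -135.4680 N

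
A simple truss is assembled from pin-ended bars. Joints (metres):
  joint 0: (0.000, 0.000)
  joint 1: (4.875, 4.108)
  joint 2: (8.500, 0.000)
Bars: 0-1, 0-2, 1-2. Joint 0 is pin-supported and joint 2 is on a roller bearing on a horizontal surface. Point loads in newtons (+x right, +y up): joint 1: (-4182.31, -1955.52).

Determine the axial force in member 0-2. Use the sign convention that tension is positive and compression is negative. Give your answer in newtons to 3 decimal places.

N=3 nodes, M=3 members, R=3 reactions → 2N=6, M+R=6
member 0 (0-1): L=6.3751, (cx,cy)=(0.7647,0.6444)
member 1 (0-2): L=8.5000, (cx,cy)=(1.0000,0.0000)
member 2 (1-2): L=5.4787, (cx,cy)=(0.6617,-0.7498)
solve A·x = −loads:
  F[0-1] = -4430.9678 N (compression)
  F[0-2] = -793.9505 N (compression)
  F[1-2] = +1199.9521 N (tension)
  Rx@0 = +4182.3100 N
  Ry@0 = +2855.2576 N
  Ry@2 = -899.7376 N

-793.951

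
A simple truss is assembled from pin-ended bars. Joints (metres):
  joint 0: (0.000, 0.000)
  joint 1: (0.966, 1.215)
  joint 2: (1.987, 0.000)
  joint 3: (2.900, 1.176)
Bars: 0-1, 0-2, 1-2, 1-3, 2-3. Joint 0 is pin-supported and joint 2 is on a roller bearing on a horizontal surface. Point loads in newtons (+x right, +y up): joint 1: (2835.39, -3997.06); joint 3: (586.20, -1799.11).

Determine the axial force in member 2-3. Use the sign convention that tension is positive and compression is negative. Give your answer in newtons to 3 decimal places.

-2227.816

N=4 nodes, M=5 members, R=3 reactions → 2N=8, M+R=8
member 0 (0-1): L=1.5522, (cx,cy)=(0.6223,0.7828)
member 1 (0-2): L=1.9870, (cx,cy)=(1.0000,0.0000)
member 2 (1-2): L=1.5870, (cx,cy)=(0.6433,-0.7656)
member 3 (1-3): L=1.9344, (cx,cy)=(0.9998,-0.0202)
member 4 (2-3): L=1.4888, (cx,cy)=(0.6132,0.7899)
solve A·x = −loads:
  F[0-1] = +1090.4205 N (tension)
  F[0-2] = +2742.9829 N (tension)
  F[1-2] = -6387.2539 N (compression)
  F[1-3] = +1952.7889 N (tension)
  F[2-3] = -2227.8156 N (compression)
  Rx@0 = -3421.5900 N
  Ry@0 = -853.5275 N
  Ry@2 = +6649.6975 N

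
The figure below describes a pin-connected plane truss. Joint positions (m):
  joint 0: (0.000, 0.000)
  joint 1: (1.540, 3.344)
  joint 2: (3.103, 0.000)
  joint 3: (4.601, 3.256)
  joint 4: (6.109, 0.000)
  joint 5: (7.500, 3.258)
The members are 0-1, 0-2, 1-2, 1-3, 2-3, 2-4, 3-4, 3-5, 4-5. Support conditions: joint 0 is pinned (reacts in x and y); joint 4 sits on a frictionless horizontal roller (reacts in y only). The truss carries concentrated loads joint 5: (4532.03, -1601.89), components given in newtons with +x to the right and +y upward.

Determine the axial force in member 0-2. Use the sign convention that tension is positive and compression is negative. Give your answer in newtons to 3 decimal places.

3250.971

N=6 nodes, M=9 members, R=3 reactions → 2N=12, M+R=12
member 0 (0-1): L=3.6816, (cx,cy)=(0.4183,0.9083)
member 1 (0-2): L=3.1030, (cx,cy)=(1.0000,0.0000)
member 2 (1-2): L=3.6912, (cx,cy)=(0.4234,-0.9059)
member 3 (1-3): L=3.0623, (cx,cy)=(0.9996,-0.0287)
member 4 (2-3): L=3.5841, (cx,cy)=(0.4180,0.9085)
member 5 (2-4): L=3.0060, (cx,cy)=(1.0000,0.0000)
member 6 (3-4): L=3.5883, (cx,cy)=(0.4203,-0.9074)
member 7 (3-5): L=2.8990, (cx,cy)=(1.0000,0.0007)
member 8 (4-5): L=3.5425, (cx,cy)=(0.3927,0.9197)
solve A·x = −loads:
  F[0-1] = +3062.5365 N (tension)
  F[0-2] = +3250.9706 N (tension)
  F[1-2] = -3153.6183 N (compression)
  F[1-3] = +2617.4900 N (tension)
  F[2-3] = +3144.8075 N (tension)
  F[2-4] = +601.2145 N (tension)
  F[3-4] = -3061.6239 N (compression)
  F[3-5] = +5217.4935 N (tension)
  F[4-5] = -1745.6961 N (compression)
  Rx@0 = -4532.0300 N
  Ry@0 = -2781.7290 N
  Ry@4 = +4383.6190 N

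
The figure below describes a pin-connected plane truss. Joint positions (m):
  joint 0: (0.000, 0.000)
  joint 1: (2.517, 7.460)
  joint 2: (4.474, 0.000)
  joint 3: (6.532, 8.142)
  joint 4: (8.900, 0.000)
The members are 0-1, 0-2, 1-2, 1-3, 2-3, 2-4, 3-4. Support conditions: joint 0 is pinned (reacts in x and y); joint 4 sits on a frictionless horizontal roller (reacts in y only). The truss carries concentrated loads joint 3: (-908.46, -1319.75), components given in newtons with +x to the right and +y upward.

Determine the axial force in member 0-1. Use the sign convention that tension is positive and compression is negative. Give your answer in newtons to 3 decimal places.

N=5 nodes, M=7 members, R=3 reactions → 2N=10, M+R=10
member 0 (0-1): L=7.8732, (cx,cy)=(0.3197,0.9475)
member 1 (0-2): L=4.4740, (cx,cy)=(1.0000,0.0000)
member 2 (1-2): L=7.7124, (cx,cy)=(0.2537,-0.9673)
member 3 (1-3): L=4.0725, (cx,cy)=(0.9859,0.1675)
member 4 (2-3): L=8.3981, (cx,cy)=(0.2451,0.9695)
member 5 (2-4): L=4.4260, (cx,cy)=(1.0000,0.0000)
member 6 (3-4): L=8.4794, (cx,cy)=(0.2793,-0.9602)
solve A·x = −loads:
  F[0-1] = -1247.7086 N (compression)
  F[0-2] = -509.5761 N (compression)
  F[1-2] = +1103.0330 N (tension)
  F[1-3] = -688.4975 N (compression)
  F[2-3] = -1100.4867 N (compression)
  F[2-4] = +39.9959 N (tension)
  F[3-4] = -143.2178 N (compression)
  Rx@0 = +908.4600 N
  Ry@0 = +1182.2303 N
  Ry@4 = +137.5197 N

-1247.709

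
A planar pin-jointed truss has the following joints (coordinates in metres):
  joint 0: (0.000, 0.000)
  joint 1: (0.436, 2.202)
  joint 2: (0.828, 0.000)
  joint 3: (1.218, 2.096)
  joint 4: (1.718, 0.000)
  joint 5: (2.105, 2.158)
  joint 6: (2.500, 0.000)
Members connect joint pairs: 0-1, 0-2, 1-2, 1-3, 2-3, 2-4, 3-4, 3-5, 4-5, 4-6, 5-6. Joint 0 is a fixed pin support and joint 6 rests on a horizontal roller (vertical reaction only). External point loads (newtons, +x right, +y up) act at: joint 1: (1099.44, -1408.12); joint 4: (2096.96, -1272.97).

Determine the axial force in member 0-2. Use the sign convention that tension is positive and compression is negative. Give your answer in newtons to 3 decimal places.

3313.685

N=7 nodes, M=11 members, R=3 reactions → 2N=14, M+R=14
member 0 (0-1): L=2.2447, (cx,cy)=(0.1942,0.9810)
member 1 (0-2): L=0.8280, (cx,cy)=(1.0000,0.0000)
member 2 (1-2): L=2.2366, (cx,cy)=(0.1753,-0.9845)
member 3 (1-3): L=0.7892, (cx,cy)=(0.9909,-0.1343)
member 4 (2-3): L=2.1320, (cx,cy)=(0.1829,0.9831)
member 5 (2-4): L=0.8900, (cx,cy)=(1.0000,0.0000)
member 6 (3-4): L=2.1548, (cx,cy)=(0.2320,-0.9727)
member 7 (3-5): L=0.8892, (cx,cy)=(0.9976,0.0697)
member 8 (4-5): L=2.1924, (cx,cy)=(0.1765,0.9843)
member 9 (4-6): L=0.7820, (cx,cy)=(1.0000,0.0000)
member 10 (5-6): L=2.1939, (cx,cy)=(0.1800,-0.9837)
solve A·x = −loads:
  F[0-1] = -603.8418 N (compression)
  F[0-2] = +3313.6848 N (tension)
  F[1-2] = -677.4304 N (compression)
  F[1-3] = -1108.0366 N (compression)
  F[2-3] = +678.3918 N (tension)
  F[2-4] = +3070.8578 N (tension)
  F[3-4] = -893.7495 N (compression)
  F[3-5] = -768.3835 N (compression)
  F[4-5] = +2176.5023 N (tension)
  F[4-6] = +382.3241 N (tension)
  F[5-6] = -2123.4499 N (compression)
  Rx@0 = -3196.4000 N
  Ry@0 = +592.3421 N
  Ry@6 = +2088.7479 N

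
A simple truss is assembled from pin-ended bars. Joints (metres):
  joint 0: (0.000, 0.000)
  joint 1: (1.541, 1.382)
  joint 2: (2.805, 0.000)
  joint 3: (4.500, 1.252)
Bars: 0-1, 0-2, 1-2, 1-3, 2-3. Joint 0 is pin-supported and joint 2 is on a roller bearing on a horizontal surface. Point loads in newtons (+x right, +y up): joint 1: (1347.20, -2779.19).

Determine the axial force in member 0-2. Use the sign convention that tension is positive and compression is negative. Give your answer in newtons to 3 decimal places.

2003.536

N=4 nodes, M=5 members, R=3 reactions → 2N=8, M+R=8
member 0 (0-1): L=2.0699, (cx,cy)=(0.7445,0.6677)
member 1 (0-2): L=2.8050, (cx,cy)=(1.0000,0.0000)
member 2 (1-2): L=1.8729, (cx,cy)=(0.6749,-0.7379)
member 3 (1-3): L=2.9619, (cx,cy)=(0.9990,-0.0439)
member 4 (2-3): L=2.1073, (cx,cy)=(0.8044,0.5941)
solve A·x = −loads:
  F[0-1] = -881.6148 N (compression)
  F[0-2] = +2003.5358 N (tension)
  F[1-2] = -2968.6316 N (compression)
  F[1-3] = -0.0000 N (compression)
  F[2-3] = +0.0000 N (tension)
  Rx@0 = -1347.2000 N
  Ry@0 = +588.6152 N
  Ry@2 = +2190.5748 N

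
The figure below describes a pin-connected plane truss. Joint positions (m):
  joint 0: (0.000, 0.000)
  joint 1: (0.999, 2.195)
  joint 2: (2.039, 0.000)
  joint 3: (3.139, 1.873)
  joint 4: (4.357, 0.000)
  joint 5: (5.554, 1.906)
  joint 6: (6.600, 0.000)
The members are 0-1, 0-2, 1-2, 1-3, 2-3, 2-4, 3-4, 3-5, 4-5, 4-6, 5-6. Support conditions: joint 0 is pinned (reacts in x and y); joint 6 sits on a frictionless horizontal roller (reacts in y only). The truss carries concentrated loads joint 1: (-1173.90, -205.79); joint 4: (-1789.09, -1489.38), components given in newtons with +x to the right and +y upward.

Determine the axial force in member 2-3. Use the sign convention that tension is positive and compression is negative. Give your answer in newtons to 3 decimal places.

-951.718

N=7 nodes, M=11 members, R=3 reactions → 2N=14, M+R=14
member 0 (0-1): L=2.4116, (cx,cy)=(0.4142,0.9102)
member 1 (0-2): L=2.0390, (cx,cy)=(1.0000,0.0000)
member 2 (1-2): L=2.4289, (cx,cy)=(0.4282,-0.9037)
member 3 (1-3): L=2.1641, (cx,cy)=(0.9889,-0.1488)
member 4 (2-3): L=2.1721, (cx,cy)=(0.5064,0.8623)
member 5 (2-4): L=2.3180, (cx,cy)=(1.0000,0.0000)
member 6 (3-4): L=2.2342, (cx,cy)=(0.5452,-0.8383)
member 7 (3-5): L=2.4152, (cx,cy)=(0.9999,0.0137)
member 8 (4-5): L=2.2507, (cx,cy)=(0.5318,0.8468)
member 9 (4-6): L=2.2430, (cx,cy)=(1.0000,0.0000)
member 10 (5-6): L=2.1742, (cx,cy)=(0.4811,-0.8767)
solve A·x = −loads:
  F[0-1] = -1176.9427 N (compression)
  F[0-2] = -2475.4529 N (compression)
  F[1-2] = +908.1110 N (tension)
  F[1-3] = +300.8819 N (tension)
  F[2-3] = -951.7182 N (compression)
  F[2-4] = -1604.6570 N (compression)
  F[3-4] = +1020.2468 N (tension)
  F[3-5] = -740.7014 N (compression)
  F[4-5] = +748.7474 N (tension)
  F[4-6] = +342.4223 N (tension)
  F[5-6] = -711.7392 N (compression)
  Rx@0 = +2962.9900 N
  Ry@0 = +1071.2151 N
  Ry@6 = +623.9549 N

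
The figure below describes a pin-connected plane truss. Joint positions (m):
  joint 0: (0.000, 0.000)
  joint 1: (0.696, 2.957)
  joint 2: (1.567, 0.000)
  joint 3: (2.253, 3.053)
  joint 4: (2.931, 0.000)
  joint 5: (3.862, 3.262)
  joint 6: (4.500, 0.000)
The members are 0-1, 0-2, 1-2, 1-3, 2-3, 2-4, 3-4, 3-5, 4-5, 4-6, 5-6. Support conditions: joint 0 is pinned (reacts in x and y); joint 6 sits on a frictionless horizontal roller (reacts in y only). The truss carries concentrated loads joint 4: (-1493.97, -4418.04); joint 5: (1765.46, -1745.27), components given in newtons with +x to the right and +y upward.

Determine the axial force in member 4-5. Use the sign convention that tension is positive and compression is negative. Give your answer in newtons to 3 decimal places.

N=7 nodes, M=11 members, R=3 reactions → 2N=14, M+R=14
member 0 (0-1): L=3.0378, (cx,cy)=(0.2291,0.9734)
member 1 (0-2): L=1.5670, (cx,cy)=(1.0000,0.0000)
member 2 (1-2): L=3.0826, (cx,cy)=(0.2826,-0.9593)
member 3 (1-3): L=1.5600, (cx,cy)=(0.9981,0.0615)
member 4 (2-3): L=3.1291, (cx,cy)=(0.2192,0.9757)
member 5 (2-4): L=1.3640, (cx,cy)=(1.0000,0.0000)
member 6 (3-4): L=3.1274, (cx,cy)=(0.2168,-0.9762)
member 7 (3-5): L=1.6225, (cx,cy)=(0.9917,0.1288)
member 8 (4-5): L=3.3923, (cx,cy)=(0.2744,0.9616)
member 9 (4-6): L=1.5690, (cx,cy)=(1.0000,0.0000)
member 10 (5-6): L=3.3238, (cx,cy)=(0.1919,-0.9814)
solve A·x = −loads:
  F[0-1] = -521.9863 N (compression)
  F[0-2] = +391.0837 N (tension)
  F[1-2] = +512.6870 N (tension)
  F[1-3] = -264.9570 N (compression)
  F[2-3] = -504.0582 N (compression)
  F[2-4] = +646.4499 N (tension)
  F[3-4] = +457.3940 N (tension)
  F[3-5] = -478.1037 N (compression)
  F[4-5] = +4130.1131 N (tension)
  F[4-6] = +1106.0770 N (tension)
  F[5-6] = -5762.3598 N (compression)
  Rx@0 = -271.4900 N
  Ry@0 = +508.1014 N
  Ry@6 = +5655.2086 N

4130.113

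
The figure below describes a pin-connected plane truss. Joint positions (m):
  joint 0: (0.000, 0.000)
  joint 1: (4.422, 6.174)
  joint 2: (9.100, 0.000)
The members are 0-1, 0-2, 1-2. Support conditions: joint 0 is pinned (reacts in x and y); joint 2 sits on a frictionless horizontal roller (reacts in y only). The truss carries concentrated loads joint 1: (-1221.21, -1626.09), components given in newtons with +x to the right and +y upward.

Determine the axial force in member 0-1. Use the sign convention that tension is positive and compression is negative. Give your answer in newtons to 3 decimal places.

-2047.345

N=3 nodes, M=3 members, R=3 reactions → 2N=6, M+R=6
member 0 (0-1): L=7.5942, (cx,cy)=(0.5823,0.8130)
member 1 (0-2): L=9.1000, (cx,cy)=(1.0000,0.0000)
member 2 (1-2): L=7.7461, (cx,cy)=(0.6039,-0.7970)
solve A·x = −loads:
  F[0-1] = -2047.3448 N (compression)
  F[0-2] = -29.0738 N (compression)
  F[1-2] = +48.1421 N (tension)
  Rx@0 = +1221.2100 N
  Ry@0 = +1664.4615 N
  Ry@2 = -38.3715 N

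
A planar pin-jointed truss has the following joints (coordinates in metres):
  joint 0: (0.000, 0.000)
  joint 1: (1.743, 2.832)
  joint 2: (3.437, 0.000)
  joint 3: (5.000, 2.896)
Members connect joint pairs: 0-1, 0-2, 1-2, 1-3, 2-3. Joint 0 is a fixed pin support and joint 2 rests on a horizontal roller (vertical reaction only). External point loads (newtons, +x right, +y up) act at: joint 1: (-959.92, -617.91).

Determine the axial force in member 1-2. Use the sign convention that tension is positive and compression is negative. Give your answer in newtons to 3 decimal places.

N=4 nodes, M=5 members, R=3 reactions → 2N=8, M+R=8
member 0 (0-1): L=3.3254, (cx,cy)=(0.5241,0.8516)
member 1 (0-2): L=3.4370, (cx,cy)=(1.0000,0.0000)
member 2 (1-2): L=3.3000, (cx,cy)=(0.5133,-0.8582)
member 3 (1-3): L=3.2576, (cx,cy)=(0.9998,0.0196)
member 4 (2-3): L=3.2909, (cx,cy)=(0.4750,0.8800)
solve A·x = −loads:
  F[0-1] = -1286.3606 N (compression)
  F[0-2] = -285.6770 N (compression)
  F[1-2] = +556.5100 N (tension)
  F[1-3] = -0.0000 N (compression)
  F[2-3] = +0.0000 N (tension)
  Rx@0 = +959.9200 N
  Ry@0 = +1095.4998 N
  Ry@2 = -477.5898 N

556.510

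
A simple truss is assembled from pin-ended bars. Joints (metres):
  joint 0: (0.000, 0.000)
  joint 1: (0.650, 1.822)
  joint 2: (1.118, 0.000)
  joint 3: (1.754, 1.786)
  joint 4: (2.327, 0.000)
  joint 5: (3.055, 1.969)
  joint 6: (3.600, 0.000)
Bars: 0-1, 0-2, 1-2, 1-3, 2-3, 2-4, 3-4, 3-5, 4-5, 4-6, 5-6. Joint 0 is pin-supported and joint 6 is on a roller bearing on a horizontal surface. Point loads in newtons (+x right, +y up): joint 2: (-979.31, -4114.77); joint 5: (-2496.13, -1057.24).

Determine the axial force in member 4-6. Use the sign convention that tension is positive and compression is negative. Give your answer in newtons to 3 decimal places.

224.146

N=7 nodes, M=11 members, R=3 reactions → 2N=14, M+R=14
member 0 (0-1): L=1.9345, (cx,cy)=(0.3360,0.9419)
member 1 (0-2): L=1.1180, (cx,cy)=(1.0000,0.0000)
member 2 (1-2): L=1.8811, (cx,cy)=(0.2488,-0.9686)
member 3 (1-3): L=1.1046, (cx,cy)=(0.9995,-0.0326)
member 4 (2-3): L=1.8959, (cx,cy)=(0.3355,0.9421)
member 5 (2-4): L=1.2090, (cx,cy)=(1.0000,0.0000)
member 6 (3-4): L=1.8757, (cx,cy)=(0.3055,-0.9522)
member 7 (3-5): L=1.3138, (cx,cy)=(0.9903,0.1393)
member 8 (4-5): L=2.0993, (cx,cy)=(0.3468,0.9379)
member 9 (4-6): L=1.2730, (cx,cy)=(1.0000,0.0000)
member 10 (5-6): L=2.0430, (cx,cy)=(0.2668,-0.9638)
solve A·x = −loads:
  F[0-1] = -4631.4841 N (compression)
  F[0-2] = -1919.2201 N (compression)
  F[1-2] = +4594.6873 N (tension)
  F[1-3] = -2700.7421 N (compression)
  F[2-3] = -356.0898 N (compression)
  F[2-4] = +322.6339 N (tension)
  F[3-4] = -149.7802 N (compression)
  F[3-5] = -2800.3057 N (compression)
  F[4-5] = +152.0559 N (tension)
  F[4-6] = +224.1464 N (tension)
  F[5-6] = -840.2542 N (compression)
  Rx@0 = +3475.4400 N
  Ry@0 = +4362.2041 N
  Ry@6 = +809.8059 N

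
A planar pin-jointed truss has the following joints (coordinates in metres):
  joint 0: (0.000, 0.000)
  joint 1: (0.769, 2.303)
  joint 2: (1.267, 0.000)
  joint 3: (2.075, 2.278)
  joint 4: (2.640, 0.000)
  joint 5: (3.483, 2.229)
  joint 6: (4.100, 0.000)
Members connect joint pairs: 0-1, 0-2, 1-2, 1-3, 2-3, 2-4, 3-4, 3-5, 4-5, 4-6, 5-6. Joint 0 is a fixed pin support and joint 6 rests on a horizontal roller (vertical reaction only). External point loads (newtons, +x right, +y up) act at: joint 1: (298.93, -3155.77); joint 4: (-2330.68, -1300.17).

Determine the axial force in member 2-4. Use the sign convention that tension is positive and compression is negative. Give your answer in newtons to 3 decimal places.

N=7 nodes, M=11 members, R=3 reactions → 2N=14, M+R=14
member 0 (0-1): L=2.4280, (cx,cy)=(0.3167,0.9485)
member 1 (0-2): L=1.2670, (cx,cy)=(1.0000,0.0000)
member 2 (1-2): L=2.3562, (cx,cy)=(0.2114,-0.9774)
member 3 (1-3): L=1.3062, (cx,cy)=(0.9998,-0.0191)
member 4 (2-3): L=2.4171, (cx,cy)=(0.3343,0.9425)
member 5 (2-4): L=1.3730, (cx,cy)=(1.0000,0.0000)
member 6 (3-4): L=2.3470, (cx,cy)=(0.2407,-0.9706)
member 7 (3-5): L=1.4089, (cx,cy)=(0.9994,-0.0348)
member 8 (4-5): L=2.3831, (cx,cy)=(0.3537,0.9353)
member 9 (4-6): L=1.4600, (cx,cy)=(1.0000,0.0000)
member 10 (5-6): L=2.3128, (cx,cy)=(0.2668,-0.9638)
solve A·x = −loads:
  F[0-1] = -3014.1185 N (compression)
  F[0-2] = -1077.1125 N (compression)
  F[1-2] = -280.2928 N (compression)
  F[1-3] = -1194.5451 N (compression)
  F[2-3] = +290.6839 N (tension)
  F[2-4] = -1233.5268 N (compression)
  F[3-4] = -268.7976 N (compression)
  F[3-5] = -1033.0704 N (compression)
  F[4-5] = +1668.9745 N (tension)
  F[4-6] = +442.0569 N (tension)
  F[5-6] = -1657.0459 N (compression)
  Rx@0 = +2031.7500 N
  Ry@0 = +2858.9469 N
  Ry@6 = +1596.9931 N

-1233.527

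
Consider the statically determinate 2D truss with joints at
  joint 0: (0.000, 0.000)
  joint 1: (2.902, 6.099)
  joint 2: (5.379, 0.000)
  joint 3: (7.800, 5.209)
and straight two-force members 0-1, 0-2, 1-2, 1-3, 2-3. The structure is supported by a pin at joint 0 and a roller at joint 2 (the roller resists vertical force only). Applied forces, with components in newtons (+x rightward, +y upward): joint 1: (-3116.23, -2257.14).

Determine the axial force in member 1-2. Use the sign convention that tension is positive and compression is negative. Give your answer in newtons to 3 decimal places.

2499.297

N=4 nodes, M=5 members, R=3 reactions → 2N=8, M+R=8
member 0 (0-1): L=6.7542, (cx,cy)=(0.4297,0.9030)
member 1 (0-2): L=5.3790, (cx,cy)=(1.0000,0.0000)
member 2 (1-2): L=6.5828, (cx,cy)=(0.3763,-0.9265)
member 3 (1-3): L=4.9782, (cx,cy)=(0.9839,-0.1788)
member 4 (2-3): L=5.7441, (cx,cy)=(0.4215,0.9068)
solve A·x = −loads:
  F[0-1] = -5063.9993 N (compression)
  F[0-2] = -940.4437 N (compression)
  F[1-2] = +2499.2968 N (tension)
  F[1-3] = -0.0000 N (compression)
  F[2-3] = +0.0000 N (tension)
  Rx@0 = +3116.2300 N
  Ry@0 = +4572.7501 N
  Ry@2 = -2315.6101 N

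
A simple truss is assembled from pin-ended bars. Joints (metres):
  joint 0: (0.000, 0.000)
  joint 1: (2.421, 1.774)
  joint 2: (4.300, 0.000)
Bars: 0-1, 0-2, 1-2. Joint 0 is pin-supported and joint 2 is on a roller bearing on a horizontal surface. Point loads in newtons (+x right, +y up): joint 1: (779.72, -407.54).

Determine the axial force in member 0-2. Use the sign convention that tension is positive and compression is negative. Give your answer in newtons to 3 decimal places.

N=3 nodes, M=3 members, R=3 reactions → 2N=6, M+R=6
member 0 (0-1): L=3.0014, (cx,cy)=(0.8066,0.5911)
member 1 (0-2): L=4.3000, (cx,cy)=(1.0000,0.0000)
member 2 (1-2): L=2.5841, (cx,cy)=(0.7271,-0.6865)
solve A·x = −loads:
  F[0-1] = +242.9436 N (tension)
  F[0-2] = +583.7550 N (tension)
  F[1-2] = -802.8194 N (compression)
  Rx@0 = -779.7200 N
  Ry@0 = -143.5943 N
  Ry@2 = +551.1343 N

583.755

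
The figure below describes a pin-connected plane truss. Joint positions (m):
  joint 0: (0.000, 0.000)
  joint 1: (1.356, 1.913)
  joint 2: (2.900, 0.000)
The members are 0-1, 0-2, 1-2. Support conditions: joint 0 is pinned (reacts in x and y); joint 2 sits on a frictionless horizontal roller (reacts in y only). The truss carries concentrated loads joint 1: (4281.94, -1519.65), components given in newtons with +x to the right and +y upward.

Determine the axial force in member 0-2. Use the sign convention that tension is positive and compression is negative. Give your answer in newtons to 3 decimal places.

2853.269

N=3 nodes, M=3 members, R=3 reactions → 2N=6, M+R=6
member 0 (0-1): L=2.3448, (cx,cy)=(0.5783,0.8158)
member 1 (0-2): L=2.9000, (cx,cy)=(1.0000,0.0000)
member 2 (1-2): L=2.4584, (cx,cy)=(0.6281,-0.7782)
solve A·x = −loads:
  F[0-1] = +2470.5112 N (tension)
  F[0-2] = +2853.2694 N (tension)
  F[1-2] = -4542.9706 N (compression)
  Rx@0 = -4281.9400 N
  Ry@0 = -2015.5212 N
  Ry@2 = +3535.1712 N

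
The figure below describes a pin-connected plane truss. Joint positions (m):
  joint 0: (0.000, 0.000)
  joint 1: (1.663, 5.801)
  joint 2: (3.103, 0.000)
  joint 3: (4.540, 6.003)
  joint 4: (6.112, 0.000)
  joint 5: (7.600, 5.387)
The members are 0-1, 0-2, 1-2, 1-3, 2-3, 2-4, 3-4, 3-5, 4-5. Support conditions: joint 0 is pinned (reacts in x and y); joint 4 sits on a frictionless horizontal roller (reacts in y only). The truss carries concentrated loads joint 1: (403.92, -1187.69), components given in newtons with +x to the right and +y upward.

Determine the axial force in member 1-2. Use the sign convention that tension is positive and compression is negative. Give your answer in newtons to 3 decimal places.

N=6 nodes, M=9 members, R=3 reactions → 2N=12, M+R=12
member 0 (0-1): L=6.0347, (cx,cy)=(0.2756,0.9613)
member 1 (0-2): L=3.1030, (cx,cy)=(1.0000,0.0000)
member 2 (1-2): L=5.9771, (cx,cy)=(0.2409,-0.9705)
member 3 (1-3): L=2.8841, (cx,cy)=(0.9975,0.0700)
member 4 (2-3): L=6.1726, (cx,cy)=(0.2328,0.9725)
member 5 (2-4): L=3.0090, (cx,cy)=(1.0000,0.0000)
member 6 (3-4): L=6.2054, (cx,cy)=(0.2533,-0.9674)
member 7 (3-5): L=3.1214, (cx,cy)=(0.9803,-0.1973)
member 8 (4-5): L=5.5887, (cx,cy)=(0.2663,0.9639)
solve A·x = −loads:
  F[0-1] = -500.5484 N (compression)
  F[0-2] = +541.8584 N (tension)
  F[1-2] = -754.0232 N (compression)
  F[1-3] = -361.0849 N (compression)
  F[2-3] = +752.4887 N (tension)
  F[2-4] = +185.0165 N (tension)
  F[3-4] = -730.3464 N (compression)
  F[3-5] = +0.0000 N (tension)
  F[4-5] = -0.0000 N (compression)
  Rx@0 = -403.9200 N
  Ry@0 = +481.1670 N
  Ry@4 = +706.5230 N

-754.023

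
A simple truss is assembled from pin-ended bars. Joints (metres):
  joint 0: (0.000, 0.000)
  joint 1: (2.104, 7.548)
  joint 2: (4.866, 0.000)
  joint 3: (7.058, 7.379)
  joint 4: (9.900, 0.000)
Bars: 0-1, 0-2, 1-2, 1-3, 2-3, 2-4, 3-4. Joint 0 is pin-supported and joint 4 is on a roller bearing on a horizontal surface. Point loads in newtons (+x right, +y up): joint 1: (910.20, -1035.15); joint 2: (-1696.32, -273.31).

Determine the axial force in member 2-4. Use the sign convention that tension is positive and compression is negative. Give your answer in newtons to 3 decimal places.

N=5 nodes, M=7 members, R=3 reactions → 2N=10, M+R=10
member 0 (0-1): L=7.8358, (cx,cy)=(0.2685,0.9633)
member 1 (0-2): L=4.8660, (cx,cy)=(1.0000,0.0000)
member 2 (1-2): L=8.0375, (cx,cy)=(0.3436,-0.9391)
member 3 (1-3): L=4.9569, (cx,cy)=(0.9994,-0.0341)
member 4 (2-3): L=7.6977, (cx,cy)=(0.2848,0.9586)
member 5 (2-4): L=5.0340, (cx,cy)=(1.0000,0.0000)
member 6 (3-4): L=7.9074, (cx,cy)=(0.3594,-0.9332)
solve A·x = −loads:
  F[0-1] = -270.0886 N (compression)
  F[0-2] = -713.5978 N (compression)
  F[1-2] = -799.5179 N (compression)
  F[1-3] = -708.3874 N (compression)
  F[2-3] = +1068.3702 N (tension)
  F[2-4] = +403.7458 N (tension)
  F[3-4] = -1123.3533 N (compression)
  Rx@0 = +786.1200 N
  Ry@0 = +260.1699 N
  Ry@4 = +1048.2901 N

403.746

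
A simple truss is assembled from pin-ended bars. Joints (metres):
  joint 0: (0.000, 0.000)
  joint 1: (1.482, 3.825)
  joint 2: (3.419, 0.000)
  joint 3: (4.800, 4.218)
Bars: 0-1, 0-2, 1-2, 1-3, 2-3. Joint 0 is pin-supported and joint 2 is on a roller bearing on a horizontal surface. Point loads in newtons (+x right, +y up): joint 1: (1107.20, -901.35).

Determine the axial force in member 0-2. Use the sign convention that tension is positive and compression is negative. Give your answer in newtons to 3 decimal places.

825.125

N=4 nodes, M=5 members, R=3 reactions → 2N=8, M+R=8
member 0 (0-1): L=4.1021, (cx,cy)=(0.3613,0.9325)
member 1 (0-2): L=3.4190, (cx,cy)=(1.0000,0.0000)
member 2 (1-2): L=4.2875, (cx,cy)=(0.4518,-0.8921)
member 3 (1-3): L=3.3412, (cx,cy)=(0.9931,0.1176)
member 4 (2-3): L=4.4383, (cx,cy)=(0.3112,0.9504)
solve A·x = −loads:
  F[0-1] = +780.7624 N (tension)
  F[0-2] = +825.1251 N (tension)
  F[1-2] = -1826.3903 N (compression)
  F[1-3] = -0.0000 N (compression)
  F[2-3] = +0.0000 N (tension)
  Rx@0 = -1107.2000 N
  Ry@0 = -728.0272 N
  Ry@2 = +1629.3772 N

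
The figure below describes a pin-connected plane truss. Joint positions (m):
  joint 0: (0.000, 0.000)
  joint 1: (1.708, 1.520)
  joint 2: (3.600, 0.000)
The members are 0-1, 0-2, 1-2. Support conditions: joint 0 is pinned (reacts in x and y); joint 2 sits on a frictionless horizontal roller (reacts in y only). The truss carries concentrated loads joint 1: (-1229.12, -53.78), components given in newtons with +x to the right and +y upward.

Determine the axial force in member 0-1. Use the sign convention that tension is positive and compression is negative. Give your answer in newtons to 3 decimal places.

N=3 nodes, M=3 members, R=3 reactions → 2N=6, M+R=6
member 0 (0-1): L=2.2864, (cx,cy)=(0.7470,0.6648)
member 1 (0-2): L=3.6000, (cx,cy)=(1.0000,0.0000)
member 2 (1-2): L=2.4269, (cx,cy)=(0.7796,-0.6263)
solve A·x = −loads:
  F[0-1] = -823.1464 N (compression)
  F[0-2] = -614.2106 N (compression)
  F[1-2] = +787.8729 N (tension)
  Rx@0 = +1229.1200 N
  Ry@0 = +547.2262 N
  Ry@2 = -493.4462 N

-823.146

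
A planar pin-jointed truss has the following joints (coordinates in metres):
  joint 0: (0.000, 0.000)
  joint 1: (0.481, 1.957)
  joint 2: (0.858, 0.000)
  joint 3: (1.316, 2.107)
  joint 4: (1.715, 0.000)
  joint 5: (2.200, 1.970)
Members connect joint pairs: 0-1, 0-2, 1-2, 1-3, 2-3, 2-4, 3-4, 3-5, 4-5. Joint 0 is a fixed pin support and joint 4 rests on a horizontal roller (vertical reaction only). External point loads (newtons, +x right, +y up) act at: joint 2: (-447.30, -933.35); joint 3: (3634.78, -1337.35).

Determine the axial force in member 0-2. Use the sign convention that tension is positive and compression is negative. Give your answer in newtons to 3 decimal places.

N=6 nodes, M=9 members, R=3 reactions → 2N=12, M+R=12
member 0 (0-1): L=2.0152, (cx,cy)=(0.2387,0.9711)
member 1 (0-2): L=0.8580, (cx,cy)=(1.0000,0.0000)
member 2 (1-2): L=1.9930, (cx,cy)=(0.1892,-0.9819)
member 3 (1-3): L=0.8484, (cx,cy)=(0.9842,0.1768)
member 4 (2-3): L=2.1562, (cx,cy)=(0.2124,0.9772)
member 5 (2-4): L=0.8570, (cx,cy)=(1.0000,0.0000)
member 6 (3-4): L=2.1444, (cx,cy)=(0.1861,-0.9825)
member 7 (3-5): L=0.8946, (cx,cy)=(0.9882,-0.1531)
member 8 (4-5): L=2.0288, (cx,cy)=(0.2391,0.9710)
solve A·x = −loads:
  F[0-1] = +3797.8093 N (tension)
  F[0-2] = +2281.0161 N (tension)
  F[1-2] = -3469.9416 N (compression)
  F[1-3] = +1587.8681 N (tension)
  F[2-3] = +4442.0079 N (tension)
  F[2-4] = +1128.4003 N (tension)
  F[3-4] = -6064.6462 N (compression)
  F[3-5] = +0.0000 N (tension)
  F[4-5] = -0.0000 N (compression)
  Rx@0 = -3187.4800 N
  Ry@0 = -3688.0454 N
  Ry@4 = +5958.7454 N

2281.016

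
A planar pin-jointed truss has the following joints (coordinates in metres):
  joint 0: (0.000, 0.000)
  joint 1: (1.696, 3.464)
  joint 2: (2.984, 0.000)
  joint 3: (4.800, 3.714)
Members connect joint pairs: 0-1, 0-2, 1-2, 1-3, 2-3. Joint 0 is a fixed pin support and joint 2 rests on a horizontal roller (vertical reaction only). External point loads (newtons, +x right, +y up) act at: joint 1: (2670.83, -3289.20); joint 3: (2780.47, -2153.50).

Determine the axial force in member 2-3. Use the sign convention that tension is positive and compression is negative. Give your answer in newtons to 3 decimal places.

-2754.921

N=4 nodes, M=5 members, R=3 reactions → 2N=8, M+R=8
member 0 (0-1): L=3.8569, (cx,cy)=(0.4397,0.8981)
member 1 (0-2): L=2.9840, (cx,cy)=(1.0000,0.0000)
member 2 (1-2): L=3.6957, (cx,cy)=(0.3485,-0.9373)
member 3 (1-3): L=3.1141, (cx,cy)=(0.9968,0.0803)
member 4 (2-3): L=4.1342, (cx,cy)=(0.4393,0.8984)
solve A·x = −loads:
  F[0-1] = +7183.7884 N (tension)
  F[0-2] = +2292.3664 N (tension)
  F[1-2] = -10049.8492 N (compression)
  F[1-3] = +4003.5251 N (tension)
  F[2-3] = -2754.9213 N (compression)
  Rx@0 = -5451.3000 N
  Ry@0 = -6451.9729 N
  Ry@2 = +11894.6729 N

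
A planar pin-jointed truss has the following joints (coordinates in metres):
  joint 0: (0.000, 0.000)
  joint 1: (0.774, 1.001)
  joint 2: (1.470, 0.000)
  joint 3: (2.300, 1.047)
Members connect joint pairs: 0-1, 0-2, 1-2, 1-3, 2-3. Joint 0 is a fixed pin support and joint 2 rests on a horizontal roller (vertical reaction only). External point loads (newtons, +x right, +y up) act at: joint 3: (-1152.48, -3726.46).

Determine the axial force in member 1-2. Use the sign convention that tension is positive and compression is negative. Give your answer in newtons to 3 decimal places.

N=4 nodes, M=5 members, R=3 reactions → 2N=8, M+R=8
member 0 (0-1): L=1.2653, (cx,cy)=(0.6117,0.7911)
member 1 (0-2): L=1.4700, (cx,cy)=(1.0000,0.0000)
member 2 (1-2): L=1.2192, (cx,cy)=(0.5709,-0.8210)
member 3 (1-3): L=1.5267, (cx,cy)=(0.9995,0.0301)
member 4 (2-3): L=1.3361, (cx,cy)=(0.6212,0.7836)
solve A·x = −loads:
  F[0-1] = +1622.0677 N (tension)
  F[0-2] = -2144.6905 N (compression)
  F[1-2] = -1495.1413 N (compression)
  F[1-3] = +1846.5835 N (tension)
  F[2-3] = -4826.3467 N (compression)
  Rx@0 = +1152.4800 N
  Ry@0 = -1283.2076 N
  Ry@2 = +5009.6676 N

-1495.141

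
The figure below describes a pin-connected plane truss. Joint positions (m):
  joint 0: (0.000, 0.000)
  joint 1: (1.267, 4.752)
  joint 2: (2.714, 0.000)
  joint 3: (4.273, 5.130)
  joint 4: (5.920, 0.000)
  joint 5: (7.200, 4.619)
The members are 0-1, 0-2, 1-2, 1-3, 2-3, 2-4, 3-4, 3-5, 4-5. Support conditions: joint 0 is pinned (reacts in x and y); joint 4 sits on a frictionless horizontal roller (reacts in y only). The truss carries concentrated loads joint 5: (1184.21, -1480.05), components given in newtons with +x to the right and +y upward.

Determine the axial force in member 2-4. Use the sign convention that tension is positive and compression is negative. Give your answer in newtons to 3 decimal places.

148.049

N=6 nodes, M=9 members, R=3 reactions → 2N=12, M+R=12
member 0 (0-1): L=4.9180, (cx,cy)=(0.2576,0.9662)
member 1 (0-2): L=2.7140, (cx,cy)=(1.0000,0.0000)
member 2 (1-2): L=4.9674, (cx,cy)=(0.2913,-0.9566)
member 3 (1-3): L=3.0297, (cx,cy)=(0.9922,0.1248)
member 4 (2-3): L=5.3617, (cx,cy)=(0.2908,0.9568)
member 5 (2-4): L=3.2060, (cx,cy)=(1.0000,0.0000)
member 6 (3-4): L=5.3879, (cx,cy)=(0.3057,-0.9521)
member 7 (3-5): L=2.9713, (cx,cy)=(0.9851,-0.1720)
member 8 (4-5): L=4.7931, (cx,cy)=(0.2671,0.9637)
solve A·x = −loads:
  F[0-1] = +1287.4318 N (tension)
  F[0-2] = +852.5358 N (tension)
  F[1-2] = -1210.4221 N (compression)
  F[1-3] = +689.6563 N (tension)
  F[2-3] = +1210.2183 N (tension)
  F[2-4] = +148.0494 N (tension)
  F[3-4] = -1585.3618 N (compression)
  F[3-5] = +1543.7832 N (tension)
  F[4-5] = -1260.3219 N (compression)
  Rx@0 = -1184.2100 N
  Ry@0 = -1243.9747 N
  Ry@4 = +2724.0247 N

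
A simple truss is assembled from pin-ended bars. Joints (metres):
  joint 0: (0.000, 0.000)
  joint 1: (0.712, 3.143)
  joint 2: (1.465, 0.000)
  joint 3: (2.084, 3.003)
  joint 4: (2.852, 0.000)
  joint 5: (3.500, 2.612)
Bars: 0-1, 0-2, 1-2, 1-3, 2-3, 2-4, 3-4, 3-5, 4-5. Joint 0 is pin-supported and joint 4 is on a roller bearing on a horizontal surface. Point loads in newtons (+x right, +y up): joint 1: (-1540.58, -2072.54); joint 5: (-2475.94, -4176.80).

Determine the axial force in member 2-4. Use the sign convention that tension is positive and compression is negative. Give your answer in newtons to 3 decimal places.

-1862.753

N=6 nodes, M=9 members, R=3 reactions → 2N=12, M+R=12
member 0 (0-1): L=3.2226, (cx,cy)=(0.2209,0.9753)
member 1 (0-2): L=1.4650, (cx,cy)=(1.0000,0.0000)
member 2 (1-2): L=3.2319, (cx,cy)=(0.2330,-0.9725)
member 3 (1-3): L=1.3791, (cx,cy)=(0.9948,-0.1015)
member 4 (2-3): L=3.0661, (cx,cy)=(0.2019,0.9794)
member 5 (2-4): L=1.3870, (cx,cy)=(1.0000,0.0000)
member 6 (3-4): L=3.0997, (cx,cy)=(0.2478,-0.9688)
member 7 (3-5): L=1.4690, (cx,cy)=(0.9639,-0.2662)
member 8 (4-5): L=2.6912, (cx,cy)=(0.2408,0.9706)
solve A·x = −loads:
  F[0-1] = -4687.3148 N (compression)
  F[0-2] = -2980.9185 N (compression)
  F[1-2] = +2579.7397 N (tension)
  F[1-3] = -96.5655 N (compression)
  F[2-3] = -2561.4869 N (compression)
  F[2-4] = -1862.7528 N (compression)
  F[3-4] = +2963.4107 N (tension)
  F[3-5] = -1397.8568 N (compression)
  F[4-5] = -4686.7595 N (compression)
  Rx@0 = +4016.5200 N
  Ry@0 = +4571.4823 N
  Ry@4 = +1677.8577 N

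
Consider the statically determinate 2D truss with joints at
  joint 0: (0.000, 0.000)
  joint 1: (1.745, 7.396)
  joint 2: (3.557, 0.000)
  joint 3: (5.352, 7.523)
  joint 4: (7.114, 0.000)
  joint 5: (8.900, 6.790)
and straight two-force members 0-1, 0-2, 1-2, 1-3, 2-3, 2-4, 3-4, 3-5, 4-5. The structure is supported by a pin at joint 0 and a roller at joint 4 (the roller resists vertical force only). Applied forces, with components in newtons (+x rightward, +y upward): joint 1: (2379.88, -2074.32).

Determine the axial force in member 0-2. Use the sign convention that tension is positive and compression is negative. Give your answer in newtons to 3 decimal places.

2165.480

N=6 nodes, M=9 members, R=3 reactions → 2N=12, M+R=12
member 0 (0-1): L=7.5991, (cx,cy)=(0.2296,0.9733)
member 1 (0-2): L=3.5570, (cx,cy)=(1.0000,0.0000)
member 2 (1-2): L=7.6147, (cx,cy)=(0.2380,-0.9713)
member 3 (1-3): L=3.6092, (cx,cy)=(0.9994,0.0352)
member 4 (2-3): L=7.7342, (cx,cy)=(0.2321,0.9727)
member 5 (2-4): L=3.5570, (cx,cy)=(1.0000,0.0000)
member 6 (3-4): L=7.7266, (cx,cy)=(0.2280,-0.9737)
member 7 (3-5): L=3.6229, (cx,cy)=(0.9793,-0.2023)
member 8 (4-5): L=7.0210, (cx,cy)=(0.2544,0.9671)
solve A·x = −loads:
  F[0-1] = +933.6608 N (tension)
  F[0-2] = +2165.4803 N (tension)
  F[1-2] = -3122.8145 N (compression)
  F[1-3] = -1423.2575 N (compression)
  F[2-3] = +3118.2552 N (tension)
  F[2-4] = +698.6708 N (tension)
  F[3-4] = -3063.7581 N (compression)
  F[3-5] = -0.0000 N (compression)
  F[4-5] = +0.0000 N (tension)
  Rx@0 = -2379.8800 N
  Ry@0 = -908.7108 N
  Ry@4 = +2983.0308 N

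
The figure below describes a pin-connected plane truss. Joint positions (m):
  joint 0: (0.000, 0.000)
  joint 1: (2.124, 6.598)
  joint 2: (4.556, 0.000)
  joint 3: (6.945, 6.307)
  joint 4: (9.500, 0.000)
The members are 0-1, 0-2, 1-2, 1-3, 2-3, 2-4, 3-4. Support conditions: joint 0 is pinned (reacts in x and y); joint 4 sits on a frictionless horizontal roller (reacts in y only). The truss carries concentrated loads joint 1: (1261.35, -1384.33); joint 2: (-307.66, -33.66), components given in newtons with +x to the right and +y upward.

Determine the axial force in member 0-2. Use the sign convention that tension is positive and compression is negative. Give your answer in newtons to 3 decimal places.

N=5 nodes, M=7 members, R=3 reactions → 2N=10, M+R=10
member 0 (0-1): L=6.9314, (cx,cy)=(0.3064,0.9519)
member 1 (0-2): L=4.5560, (cx,cy)=(1.0000,0.0000)
member 2 (1-2): L=7.0319, (cx,cy)=(0.3459,-0.9383)
member 3 (1-3): L=4.8298, (cx,cy)=(0.9982,-0.0603)
member 4 (2-3): L=6.7443, (cx,cy)=(0.3542,0.9352)
member 5 (2-4): L=4.9440, (cx,cy)=(1.0000,0.0000)
member 6 (3-4): L=6.8049, (cx,cy)=(0.3755,-0.9268)
solve A·x = −loads:
  F[0-1] = -227.2309 N (compression)
  F[0-2] = +1023.3202 N (tension)
  F[1-2] = -1185.6059 N (compression)
  F[1-3] = -922.6142 N (compression)
  F[2-3] = +1225.5673 N (tension)
  F[2-4] = +486.8113 N (tension)
  F[3-4] = -1296.5513 N (compression)
  Rx@0 = -953.6900 N
  Ry@0 = +216.2996 N
  Ry@4 = +1201.6904 N

1023.320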